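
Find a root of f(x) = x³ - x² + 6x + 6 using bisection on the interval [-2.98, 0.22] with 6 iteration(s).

f(x) = x³ - x² + 6x + 6
Initial interval: [-2.98, 0.22]

Iteration 1:
  c_1 = (-2.980000 + 0.220000)/2 = -1.380000
  f(c_1) = f(-1.380000) = -6.812472
  f(a) × f(c) ≥ 0, new interval: [-1.380000, 0.220000]
Iteration 2:
  c_2 = (-1.380000 + 0.220000)/2 = -0.580000
  f(c_2) = f(-0.580000) = 1.988488
  f(a) × f(c) < 0, new interval: [-1.380000, -0.580000]
Iteration 3:
  c_3 = (-1.380000 + (-0.580000))/2 = -0.980000
  f(c_3) = f(-0.980000) = -1.781592
  f(a) × f(c) ≥ 0, new interval: [-0.980000, -0.580000]
Iteration 4:
  c_4 = (-0.980000 + (-0.580000))/2 = -0.780000
  f(c_4) = f(-0.780000) = 0.237048
  f(a) × f(c) < 0, new interval: [-0.980000, -0.780000]
Iteration 5:
  c_5 = (-0.980000 + (-0.780000))/2 = -0.880000
  f(c_5) = f(-0.880000) = -0.735872
  f(a) × f(c) ≥ 0, new interval: [-0.880000, -0.780000]
Iteration 6:
  c_6 = (-0.880000 + (-0.780000))/2 = -0.830000
  f(c_6) = f(-0.830000) = -0.240687
  f(a) × f(c) ≥ 0, new interval: [-0.830000, -0.780000]

After 6 iteration(s), the approximation is c_6 = -0.830000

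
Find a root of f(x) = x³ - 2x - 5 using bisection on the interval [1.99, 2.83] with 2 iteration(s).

f(x) = x³ - 2x - 5
Initial interval: [1.99, 2.83]

Iteration 1:
  c_1 = (1.990000 + 2.830000)/2 = 2.410000
  f(c_1) = f(2.410000) = 4.177521
  f(a) × f(c) < 0, new interval: [1.990000, 2.410000]
Iteration 2:
  c_2 = (1.990000 + 2.410000)/2 = 2.200000
  f(c_2) = f(2.200000) = 1.248000
  f(a) × f(c) < 0, new interval: [1.990000, 2.200000]

After 2 iteration(s), the approximation is c_2 = 2.200000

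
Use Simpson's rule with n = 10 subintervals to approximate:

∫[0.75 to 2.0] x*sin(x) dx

f(x) = x*sin(x)
a = 0.75, b = 2.0, n = 10
h = (b - a)/n = 0.125000

Simpson's rule: (h/3)[f(x₀) + 4f(x₁) + 2f(x₂) + ... + f(xₙ)]

x_0 = 0.7500, f(x_0) = 0.511229, coefficient = 1
x_1 = 0.8750, f(x_1) = 0.671601, coefficient = 4
x_2 = 1.0000, f(x_2) = 0.841471, coefficient = 2
x_3 = 1.1250, f(x_3) = 1.015051, coefficient = 4
x_4 = 1.2500, f(x_4) = 1.186231, coefficient = 2
x_5 = 1.3750, f(x_5) = 1.348728, coefficient = 4
x_6 = 1.5000, f(x_6) = 1.496242, coefficient = 2
x_7 = 1.6250, f(x_7) = 1.622613, coefficient = 4
x_8 = 1.7500, f(x_8) = 1.721975, coefficient = 2
x_9 = 1.8750, f(x_9) = 1.788911, coefficient = 4
x_10 = 2.0000, f(x_10) = 1.818595, coefficient = 1

I ≈ (0.125000/3) × 38.609279 = 1.608720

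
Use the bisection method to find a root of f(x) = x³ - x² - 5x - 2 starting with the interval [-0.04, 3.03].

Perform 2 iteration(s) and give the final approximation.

f(x) = x³ - x² - 5x - 2
Initial interval: [-0.04, 3.03]

Iteration 1:
  c_1 = (-0.040000 + 3.030000)/2 = 1.495000
  f(c_1) = f(1.495000) = -8.368663
  f(a) × f(c) ≥ 0, new interval: [1.495000, 3.030000]
Iteration 2:
  c_2 = (1.495000 + 3.030000)/2 = 2.262500
  f(c_2) = f(2.262500) = -6.849881
  f(a) × f(c) ≥ 0, new interval: [2.262500, 3.030000]

After 2 iteration(s), the approximation is c_2 = 2.262500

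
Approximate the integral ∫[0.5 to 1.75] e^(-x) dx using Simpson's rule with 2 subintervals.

f(x) = e^(-x)
a = 0.5, b = 1.75, n = 2
h = (b - a)/n = 0.625000

Simpson's rule: (h/3)[f(x₀) + 4f(x₁) + 2f(x₂) + ... + f(xₙ)]

x_0 = 0.5000, f(x_0) = 0.606531, coefficient = 1
x_1 = 1.1250, f(x_1) = 0.324652, coefficient = 4
x_2 = 1.7500, f(x_2) = 0.173774, coefficient = 1

I ≈ (0.625000/3) × 2.078914 = 0.433107
Exact value: 0.432757
Error: 0.000350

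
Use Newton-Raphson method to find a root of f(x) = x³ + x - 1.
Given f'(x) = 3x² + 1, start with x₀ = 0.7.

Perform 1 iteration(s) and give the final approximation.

f(x) = x³ + x - 1
f'(x) = 3x² + 1
x₀ = 0.7

Newton-Raphson formula: x_{n+1} = x_n - f(x_n)/f'(x_n)

Iteration 1:
  f(0.700000) = 0.043000
  f'(0.700000) = 2.470000
  x_1 = 0.700000 - 0.043000/2.470000 = 0.682591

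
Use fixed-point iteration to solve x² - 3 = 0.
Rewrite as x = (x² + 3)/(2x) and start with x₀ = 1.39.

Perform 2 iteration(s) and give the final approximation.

Equation: x² - 3 = 0
Fixed-point form: x = (x² + 3)/(2x)
x₀ = 1.39

x_1 = g(1.390000) = 1.774137
x_2 = g(1.774137) = 1.732550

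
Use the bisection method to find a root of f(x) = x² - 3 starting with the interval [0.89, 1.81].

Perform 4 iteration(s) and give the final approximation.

f(x) = x² - 3
Initial interval: [0.89, 1.81]

Iteration 1:
  c_1 = (0.890000 + 1.810000)/2 = 1.350000
  f(c_1) = f(1.350000) = -1.177500
  f(a) × f(c) ≥ 0, new interval: [1.350000, 1.810000]
Iteration 2:
  c_2 = (1.350000 + 1.810000)/2 = 1.580000
  f(c_2) = f(1.580000) = -0.503600
  f(a) × f(c) ≥ 0, new interval: [1.580000, 1.810000]
Iteration 3:
  c_3 = (1.580000 + 1.810000)/2 = 1.695000
  f(c_3) = f(1.695000) = -0.126975
  f(a) × f(c) ≥ 0, new interval: [1.695000, 1.810000]
Iteration 4:
  c_4 = (1.695000 + 1.810000)/2 = 1.752500
  f(c_4) = f(1.752500) = 0.071256
  f(a) × f(c) < 0, new interval: [1.695000, 1.752500]

After 4 iteration(s), the approximation is c_4 = 1.752500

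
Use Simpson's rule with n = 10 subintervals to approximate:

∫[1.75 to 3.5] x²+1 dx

f(x) = x²+1
a = 1.75, b = 3.5, n = 10
h = (b - a)/n = 0.175000

Simpson's rule: (h/3)[f(x₀) + 4f(x₁) + 2f(x₂) + ... + f(xₙ)]

x_0 = 1.7500, f(x_0) = 4.062500, coefficient = 1
x_1 = 1.9250, f(x_1) = 4.705625, coefficient = 4
x_2 = 2.1000, f(x_2) = 5.410000, coefficient = 2
x_3 = 2.2750, f(x_3) = 6.175625, coefficient = 4
x_4 = 2.4500, f(x_4) = 7.002500, coefficient = 2
x_5 = 2.6250, f(x_5) = 7.890625, coefficient = 4
x_6 = 2.8000, f(x_6) = 8.840000, coefficient = 2
x_7 = 2.9750, f(x_7) = 9.850625, coefficient = 4
x_8 = 3.1500, f(x_8) = 10.922500, coefficient = 2
x_9 = 3.3250, f(x_9) = 12.055625, coefficient = 4
x_10 = 3.5000, f(x_10) = 13.250000, coefficient = 1

I ≈ (0.175000/3) × 244.375000 = 14.255208
Exact value: 14.255208
Error: 0.000000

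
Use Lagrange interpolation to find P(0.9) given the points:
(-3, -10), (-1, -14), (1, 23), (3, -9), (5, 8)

Lagrange interpolation formula:
P(x) = Σ yᵢ × Lᵢ(x)
where Lᵢ(x) = Π_{j≠i} (x - xⱼ)/(xᵢ - xⱼ)

L_0(0.9) = (0.9 - (-1))/(-3 - (-1)) × (0.9 - 1)/(-3 - 1) × (0.9 - 3)/(-3 - 3) × (0.9 - 5)/(-3 - 5) = -0.004260
L_1(0.9) = (0.9 - (-3))/(-1 - (-3)) × (0.9 - 1)/(-1 - 1) × (0.9 - 3)/(-1 - 3) × (0.9 - 5)/(-1 - 5) = 0.034978
L_2(0.9) = (0.9 - (-3))/(1 - (-3)) × (0.9 - (-1))/(1 - (-1)) × (0.9 - 3)/(1 - 3) × (0.9 - 5)/(1 - 5) = 0.996877
L_3(0.9) = (0.9 - (-3))/(3 - (-3)) × (0.9 - (-1))/(3 - (-1)) × (0.9 - 1)/(3 - 1) × (0.9 - 5)/(3 - 5) = -0.031647
L_4(0.9) = (0.9 - (-3))/(5 - (-3)) × (0.9 - (-1))/(5 - (-1)) × (0.9 - 1)/(5 - 1) × (0.9 - 3)/(5 - 3) = 0.004052

P(0.9) = (-10)×L_0(0.9) + (-14)×L_1(0.9) + 23×L_2(0.9) + (-9)×L_3(0.9) + 8×L_4(0.9)
P(0.9) = 22.798309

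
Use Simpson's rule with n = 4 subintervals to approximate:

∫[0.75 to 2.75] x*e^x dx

f(x) = x*e^x
a = 0.75, b = 2.75, n = 4
h = (b - a)/n = 0.500000

Simpson's rule: (h/3)[f(x₀) + 4f(x₁) + 2f(x₂) + ... + f(xₙ)]

x_0 = 0.7500, f(x_0) = 1.587750, coefficient = 1
x_1 = 1.2500, f(x_1) = 4.362929, coefficient = 4
x_2 = 1.7500, f(x_2) = 10.070555, coefficient = 2
x_3 = 2.2500, f(x_3) = 21.347406, coefficient = 4
x_4 = 2.7500, f(x_4) = 43.017238, coefficient = 1

I ≈ (0.500000/3) × 167.587434 = 27.931239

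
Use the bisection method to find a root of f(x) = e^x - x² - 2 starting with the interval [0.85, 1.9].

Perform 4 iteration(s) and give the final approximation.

f(x) = e^x - x² - 2
Initial interval: [0.85, 1.9]

Iteration 1:
  c_1 = (0.850000 + 1.900000)/2 = 1.375000
  f(c_1) = f(1.375000) = 0.064452
  f(a) × f(c) < 0, new interval: [0.850000, 1.375000]
Iteration 2:
  c_2 = (0.850000 + 1.375000)/2 = 1.112500
  f(c_2) = f(1.112500) = -0.195702
  f(a) × f(c) ≥ 0, new interval: [1.112500, 1.375000]
Iteration 3:
  c_3 = (1.112500 + 1.375000)/2 = 1.243750
  f(c_3) = f(1.243750) = -0.078318
  f(a) × f(c) ≥ 0, new interval: [1.243750, 1.375000]
Iteration 4:
  c_4 = (1.243750 + 1.375000)/2 = 1.309375
  f(c_4) = f(1.309375) = -0.010605
  f(a) × f(c) ≥ 0, new interval: [1.309375, 1.375000]

After 4 iteration(s), the approximation is c_4 = 1.309375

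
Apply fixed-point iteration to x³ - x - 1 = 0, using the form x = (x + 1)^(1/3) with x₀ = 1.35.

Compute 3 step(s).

Equation: x³ - x - 1 = 0
Fixed-point form: x = (x + 1)^(1/3)
x₀ = 1.35

x_1 = g(1.350000) = 1.329503
x_2 = g(1.329503) = 1.325626
x_3 = g(1.325626) = 1.324890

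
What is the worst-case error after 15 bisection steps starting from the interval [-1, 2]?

Bisection error bound: |error| ≤ (b-a)/2^n
|error| ≤ (2 - (-1))/2^15 = 3/2^15
|error| ≤ 0.0000915527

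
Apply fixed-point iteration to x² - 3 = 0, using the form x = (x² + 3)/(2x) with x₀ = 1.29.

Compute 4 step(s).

Equation: x² - 3 = 0
Fixed-point form: x = (x² + 3)/(2x)
x₀ = 1.29

x_1 = g(1.290000) = 1.807791
x_2 = g(1.807791) = 1.733637
x_3 = g(1.733637) = 1.732052
x_4 = g(1.732052) = 1.732051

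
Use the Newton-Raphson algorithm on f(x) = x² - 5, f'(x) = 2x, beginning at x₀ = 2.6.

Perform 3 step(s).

f(x) = x² - 5
f'(x) = 2x
x₀ = 2.6

Newton-Raphson formula: x_{n+1} = x_n - f(x_n)/f'(x_n)

Iteration 1:
  f(2.600000) = 1.760000
  f'(2.600000) = 5.200000
  x_1 = 2.600000 - 1.760000/5.200000 = 2.261538
Iteration 2:
  f(2.261538) = 0.114556
  f'(2.261538) = 4.523077
  x_2 = 2.261538 - 0.114556/4.523077 = 2.236211
Iteration 3:
  f(2.236211) = 0.000641
  f'(2.236211) = 4.472423
  x_3 = 2.236211 - 0.000641/4.472423 = 2.236068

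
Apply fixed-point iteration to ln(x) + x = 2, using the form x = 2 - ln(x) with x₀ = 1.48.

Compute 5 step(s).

Equation: ln(x) + x = 2
Fixed-point form: x = 2 - ln(x)
x₀ = 1.48

x_1 = g(1.480000) = 1.607958
x_2 = g(1.607958) = 1.525035
x_3 = g(1.525035) = 1.577983
x_4 = g(1.577983) = 1.543853
x_5 = g(1.543853) = 1.565719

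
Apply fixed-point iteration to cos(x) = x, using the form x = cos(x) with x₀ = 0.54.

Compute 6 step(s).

Equation: cos(x) = x
Fixed-point form: x = cos(x)
x₀ = 0.54

x_1 = g(0.540000) = 0.857709
x_2 = g(0.857709) = 0.654172
x_3 = g(0.654172) = 0.793552
x_4 = g(0.793552) = 0.701318
x_5 = g(0.701318) = 0.763993
x_6 = g(0.763993) = 0.722080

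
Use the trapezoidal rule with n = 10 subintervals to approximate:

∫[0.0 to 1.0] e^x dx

f(x) = e^x
a = 0.0, b = 1.0, n = 10
h = (b - a)/n = 0.100000

Trapezoidal rule: (h/2)[f(x₀) + 2f(x₁) + 2f(x₂) + ... + f(xₙ)]

x_0 = 0.0000, f(x_0) = 1.000000, coefficient = 1
x_1 = 0.1000, f(x_1) = 1.105171, coefficient = 2
x_2 = 0.2000, f(x_2) = 1.221403, coefficient = 2
x_3 = 0.3000, f(x_3) = 1.349859, coefficient = 2
x_4 = 0.4000, f(x_4) = 1.491825, coefficient = 2
x_5 = 0.5000, f(x_5) = 1.648721, coefficient = 2
x_6 = 0.6000, f(x_6) = 1.822119, coefficient = 2
x_7 = 0.7000, f(x_7) = 2.013753, coefficient = 2
x_8 = 0.8000, f(x_8) = 2.225541, coefficient = 2
x_9 = 0.9000, f(x_9) = 2.459603, coefficient = 2
x_10 = 1.0000, f(x_10) = 2.718282, coefficient = 1

I ≈ (0.100000/2) × 34.394270 = 1.719713
Exact value: 1.718282
Error: 0.001432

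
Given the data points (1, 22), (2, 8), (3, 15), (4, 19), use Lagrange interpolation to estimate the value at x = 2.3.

Lagrange interpolation formula:
P(x) = Σ yᵢ × Lᵢ(x)
where Lᵢ(x) = Π_{j≠i} (x - xⱼ)/(xᵢ - xⱼ)

L_0(2.3) = (2.3 - 2)/(1 - 2) × (2.3 - 3)/(1 - 3) × (2.3 - 4)/(1 - 4) = -0.059500
L_1(2.3) = (2.3 - 1)/(2 - 1) × (2.3 - 3)/(2 - 3) × (2.3 - 4)/(2 - 4) = 0.773500
L_2(2.3) = (2.3 - 1)/(3 - 1) × (2.3 - 2)/(3 - 2) × (2.3 - 4)/(3 - 4) = 0.331500
L_3(2.3) = (2.3 - 1)/(4 - 1) × (2.3 - 2)/(4 - 2) × (2.3 - 3)/(4 - 3) = -0.045500

P(2.3) = 22×L_0(2.3) + 8×L_1(2.3) + 15×L_2(2.3) + 19×L_3(2.3)
P(2.3) = 8.987000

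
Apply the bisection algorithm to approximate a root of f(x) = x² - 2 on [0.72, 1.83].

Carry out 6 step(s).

f(x) = x² - 2
Initial interval: [0.72, 1.83]

Iteration 1:
  c_1 = (0.720000 + 1.830000)/2 = 1.275000
  f(c_1) = f(1.275000) = -0.374375
  f(a) × f(c) ≥ 0, new interval: [1.275000, 1.830000]
Iteration 2:
  c_2 = (1.275000 + 1.830000)/2 = 1.552500
  f(c_2) = f(1.552500) = 0.410256
  f(a) × f(c) < 0, new interval: [1.275000, 1.552500]
Iteration 3:
  c_3 = (1.275000 + 1.552500)/2 = 1.413750
  f(c_3) = f(1.413750) = -0.001311
  f(a) × f(c) ≥ 0, new interval: [1.413750, 1.552500]
Iteration 4:
  c_4 = (1.413750 + 1.552500)/2 = 1.483125
  f(c_4) = f(1.483125) = 0.199660
  f(a) × f(c) < 0, new interval: [1.413750, 1.483125]
Iteration 5:
  c_5 = (1.413750 + 1.483125)/2 = 1.448437
  f(c_5) = f(1.448437) = 0.097971
  f(a) × f(c) < 0, new interval: [1.413750, 1.448437]
Iteration 6:
  c_6 = (1.413750 + 1.448437)/2 = 1.431094
  f(c_6) = f(1.431094) = 0.048029
  f(a) × f(c) < 0, new interval: [1.413750, 1.431094]

After 6 iteration(s), the approximation is c_6 = 1.431094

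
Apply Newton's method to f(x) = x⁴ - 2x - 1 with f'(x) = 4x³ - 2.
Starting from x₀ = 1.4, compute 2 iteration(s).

f(x) = x⁴ - 2x - 1
f'(x) = 4x³ - 2
x₀ = 1.4

Newton-Raphson formula: x_{n+1} = x_n - f(x_n)/f'(x_n)

Iteration 1:
  f(1.400000) = 0.041600
  f'(1.400000) = 8.976000
  x_1 = 1.400000 - 0.041600/8.976000 = 1.395365
Iteration 2:
  f(1.395365) = 0.000252
  f'(1.395365) = 8.867355
  x_2 = 1.395365 - 0.000252/8.867355 = 1.395337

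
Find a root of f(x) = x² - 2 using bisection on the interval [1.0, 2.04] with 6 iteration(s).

f(x) = x² - 2
Initial interval: [1.0, 2.04]

Iteration 1:
  c_1 = (1.000000 + 2.040000)/2 = 1.520000
  f(c_1) = f(1.520000) = 0.310400
  f(a) × f(c) < 0, new interval: [1.000000, 1.520000]
Iteration 2:
  c_2 = (1.000000 + 1.520000)/2 = 1.260000
  f(c_2) = f(1.260000) = -0.412400
  f(a) × f(c) ≥ 0, new interval: [1.260000, 1.520000]
Iteration 3:
  c_3 = (1.260000 + 1.520000)/2 = 1.390000
  f(c_3) = f(1.390000) = -0.067900
  f(a) × f(c) ≥ 0, new interval: [1.390000, 1.520000]
Iteration 4:
  c_4 = (1.390000 + 1.520000)/2 = 1.455000
  f(c_4) = f(1.455000) = 0.117025
  f(a) × f(c) < 0, new interval: [1.390000, 1.455000]
Iteration 5:
  c_5 = (1.390000 + 1.455000)/2 = 1.422500
  f(c_5) = f(1.422500) = 0.023506
  f(a) × f(c) < 0, new interval: [1.390000, 1.422500]
Iteration 6:
  c_6 = (1.390000 + 1.422500)/2 = 1.406250
  f(c_6) = f(1.406250) = -0.022461
  f(a) × f(c) ≥ 0, new interval: [1.406250, 1.422500]

After 6 iteration(s), the approximation is c_6 = 1.406250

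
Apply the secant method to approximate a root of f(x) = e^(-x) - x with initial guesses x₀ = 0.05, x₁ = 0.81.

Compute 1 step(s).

f(x) = e^(-x) - x
x₀ = 0.05, x₁ = 0.81

Secant formula: x_{n+1} = x_n - f(x_n)(x_n - x_{n-1})/(f(x_n) - f(x_{n-1}))

Iteration 1:
  f(0.050000) = 0.901229
  f(0.810000) = -0.365142
  x_2 = 0.810000 - (-0.365142)×(0.810000 - 0.050000)/(-0.365142 - 0.901229)
       = 0.590864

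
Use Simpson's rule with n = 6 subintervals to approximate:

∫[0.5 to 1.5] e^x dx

f(x) = e^x
a = 0.5, b = 1.5, n = 6
h = (b - a)/n = 0.166667

Simpson's rule: (h/3)[f(x₀) + 4f(x₁) + 2f(x₂) + ... + f(xₙ)]

x_0 = 0.5000, f(x_0) = 1.648721, coefficient = 1
x_1 = 0.6667, f(x_1) = 1.947734, coefficient = 4
x_2 = 0.8333, f(x_2) = 2.300976, coefficient = 2
x_3 = 1.0000, f(x_3) = 2.718282, coefficient = 4
x_4 = 1.1667, f(x_4) = 3.211271, coefficient = 2
x_5 = 1.3333, f(x_5) = 3.793668, coefficient = 4
x_6 = 1.5000, f(x_6) = 4.481689, coefficient = 1

I ≈ (0.166667/3) × 50.993638 = 2.832980
Exact value: 2.832968
Error: 0.000012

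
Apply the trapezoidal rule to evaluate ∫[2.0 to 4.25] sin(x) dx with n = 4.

f(x) = sin(x)
a = 2.0, b = 4.25, n = 4
h = (b - a)/n = 0.562500

Trapezoidal rule: (h/2)[f(x₀) + 2f(x₁) + 2f(x₂) + ... + f(xₙ)]

x_0 = 2.0000, f(x_0) = 0.909297, coefficient = 1
x_1 = 2.5625, f(x_1) = 0.547265, coefficient = 2
x_2 = 3.1250, f(x_2) = 0.016592, coefficient = 2
x_3 = 3.6875, f(x_3) = -0.519194, coefficient = 2
x_4 = 4.2500, f(x_4) = -0.894989, coefficient = 1

I ≈ (0.562500/2) × 0.103634 = 0.029147
Exact value: 0.029941
Error: 0.000794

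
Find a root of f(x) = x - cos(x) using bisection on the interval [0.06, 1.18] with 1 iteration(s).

f(x) = x - cos(x)
Initial interval: [0.06, 1.18]

Iteration 1:
  c_1 = (0.060000 + 1.180000)/2 = 0.620000
  f(c_1) = f(0.620000) = -0.193878
  f(a) × f(c) ≥ 0, new interval: [0.620000, 1.180000]

After 1 iteration(s), the approximation is c_1 = 0.620000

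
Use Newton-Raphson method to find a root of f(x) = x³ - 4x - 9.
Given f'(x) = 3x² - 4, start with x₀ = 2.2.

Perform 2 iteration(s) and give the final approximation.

f(x) = x³ - 4x - 9
f'(x) = 3x² - 4
x₀ = 2.2

Newton-Raphson formula: x_{n+1} = x_n - f(x_n)/f'(x_n)

Iteration 1:
  f(2.200000) = -7.152000
  f'(2.200000) = 10.520000
  x_1 = 2.200000 - (-7.152000)/10.520000 = 2.879848
Iteration 2:
  f(2.879848) = 3.364696
  f'(2.879848) = 20.880572
  x_2 = 2.879848 - 3.364696/20.880572 = 2.718708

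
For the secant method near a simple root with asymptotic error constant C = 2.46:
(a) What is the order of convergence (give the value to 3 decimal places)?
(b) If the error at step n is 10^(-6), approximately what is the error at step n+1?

(a) Secant method has superlinear convergence with order φ = (1+√5)/2 ≈ 1.618.
    This means |e_{n+1}| ≈ C|e_n|^1.618.

(b) With |e_n| = 10^(-6) and C = 2.46:
    |e_{n+1}| ≈ 2.46 × (10^(-6))^1.618 = 2.46 × 10^(-9.71)

(a) ≈ 1.618 (golden ratio); (b) |e_{n+1}| ≈ 4.816e-10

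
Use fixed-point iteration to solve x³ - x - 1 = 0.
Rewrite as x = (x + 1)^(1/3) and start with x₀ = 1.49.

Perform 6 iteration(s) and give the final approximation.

Equation: x³ - x - 1 = 0
Fixed-point form: x = (x + 1)^(1/3)
x₀ = 1.49

x_1 = g(1.490000) = 1.355397
x_2 = g(1.355397) = 1.330520
x_3 = g(1.330520) = 1.325819
x_4 = g(1.325819) = 1.324927
x_5 = g(1.324927) = 1.324758
x_6 = g(1.324758) = 1.324726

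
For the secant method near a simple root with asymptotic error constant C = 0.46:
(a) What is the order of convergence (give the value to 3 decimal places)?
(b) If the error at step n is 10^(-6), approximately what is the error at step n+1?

(a) Secant method has superlinear convergence with order φ = (1+√5)/2 ≈ 1.618.
    This means |e_{n+1}| ≈ C|e_n|^1.618.

(b) With |e_n| = 10^(-6) and C = 0.46:
    |e_{n+1}| ≈ 0.46 × (10^(-6))^1.618 = 0.46 × 10^(-9.71)

(a) ≈ 1.618 (golden ratio); (b) |e_{n+1}| ≈ 9.006e-11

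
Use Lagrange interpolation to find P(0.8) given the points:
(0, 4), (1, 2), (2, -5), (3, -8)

Lagrange interpolation formula:
P(x) = Σ yᵢ × Lᵢ(x)
where Lᵢ(x) = Π_{j≠i} (x - xⱼ)/(xᵢ - xⱼ)

L_0(0.8) = (0.8 - 1)/(0 - 1) × (0.8 - 2)/(0 - 2) × (0.8 - 3)/(0 - 3) = 0.088000
L_1(0.8) = (0.8 - 0)/(1 - 0) × (0.8 - 2)/(1 - 2) × (0.8 - 3)/(1 - 3) = 1.056000
L_2(0.8) = (0.8 - 0)/(2 - 0) × (0.8 - 1)/(2 - 1) × (0.8 - 3)/(2 - 3) = -0.176000
L_3(0.8) = (0.8 - 0)/(3 - 0) × (0.8 - 1)/(3 - 1) × (0.8 - 2)/(3 - 2) = 0.032000

P(0.8) = 4×L_0(0.8) + 2×L_1(0.8) + (-5)×L_2(0.8) + (-8)×L_3(0.8)
P(0.8) = 3.088000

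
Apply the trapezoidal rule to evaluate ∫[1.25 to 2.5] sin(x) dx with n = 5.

f(x) = sin(x)
a = 1.25, b = 2.5, n = 5
h = (b - a)/n = 0.250000

Trapezoidal rule: (h/2)[f(x₀) + 2f(x₁) + 2f(x₂) + ... + f(xₙ)]

x_0 = 1.2500, f(x_0) = 0.948985, coefficient = 1
x_1 = 1.5000, f(x_1) = 0.997495, coefficient = 2
x_2 = 1.7500, f(x_2) = 0.983986, coefficient = 2
x_3 = 2.0000, f(x_3) = 0.909297, coefficient = 2
x_4 = 2.2500, f(x_4) = 0.778073, coefficient = 2
x_5 = 2.5000, f(x_5) = 0.598472, coefficient = 1

I ≈ (0.250000/2) × 8.885160 = 1.110645
Exact value: 1.116466
Error: 0.005821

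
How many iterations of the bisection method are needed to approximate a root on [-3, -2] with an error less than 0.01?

We need (b-a)/2^n ≤ 0.01
(-2 - (-3))/2^n ≤ 0.01
1/2^n ≤ 0.01
2^n ≥ 100
n ≥ log₂(100) = 6.64
n ≥ 7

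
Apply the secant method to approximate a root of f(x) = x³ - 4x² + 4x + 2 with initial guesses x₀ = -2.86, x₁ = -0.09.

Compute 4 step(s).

f(x) = x³ - 4x² + 4x + 2
x₀ = -2.86, x₁ = -0.09

Secant formula: x_{n+1} = x_n - f(x_n)(x_n - x_{n-1})/(f(x_n) - f(x_{n-1}))

Iteration 1:
  f(-2.860000) = -65.552056
  f(-0.090000) = 1.606871
  x_2 = -0.090000 - 1.606871×(-0.090000 - (-2.860000))/(1.606871 - (-65.552056))
       = -0.156276
Iteration 2:
  f(-0.090000) = 1.606871
  f(-0.156276) = 1.273390
  x_3 = -0.156276 - 1.273390×(-0.156276 - (-0.090000))/(1.273390 - 1.606871)
       = -0.409350
Iteration 3:
  f(-0.156276) = 1.273390
  f(-0.409350) = -0.376264
  x_4 = -0.409350 - (-0.376264)×(-0.409350 - (-0.156276))/(-0.376264 - 1.273390)
       = -0.351627
Iteration 4:
  f(-0.409350) = -0.376264
  f(-0.351627) = 0.055448
  x_5 = -0.351627 - 0.055448×(-0.351627 - (-0.409350))/(0.055448 - (-0.376264))
       = -0.359041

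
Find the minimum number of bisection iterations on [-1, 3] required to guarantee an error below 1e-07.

We need (b-a)/2^n ≤ 1e-07
(3 - (-1))/2^n ≤ 1e-07
4/2^n ≤ 1e-07
2^n ≥ 40000000
n ≥ log₂(40000000) = 25.25
n ≥ 26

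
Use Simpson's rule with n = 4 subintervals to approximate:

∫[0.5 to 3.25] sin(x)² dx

f(x) = sin(x)²
a = 0.5, b = 3.25, n = 4
h = (b - a)/n = 0.687500

Simpson's rule: (h/3)[f(x₀) + 4f(x₁) + 2f(x₂) + ... + f(xₙ)]

x_0 = 0.5000, f(x_0) = 0.229849, coefficient = 1
x_1 = 1.1875, f(x_1) = 0.860139, coefficient = 4
x_2 = 1.8750, f(x_2) = 0.910280, coefficient = 2
x_3 = 2.5625, f(x_3) = 0.299499, coefficient = 4
x_4 = 3.2500, f(x_4) = 0.011706, coefficient = 1

I ≈ (0.687500/3) × 6.700666 = 1.535569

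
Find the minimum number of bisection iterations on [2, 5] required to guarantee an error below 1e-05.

We need (b-a)/2^n ≤ 1e-05
(5 - 2)/2^n ≤ 1e-05
3/2^n ≤ 1e-05
2^n ≥ 300000
n ≥ log₂(300000) = 18.19
n ≥ 19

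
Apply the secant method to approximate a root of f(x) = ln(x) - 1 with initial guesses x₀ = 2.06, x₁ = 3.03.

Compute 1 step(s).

f(x) = ln(x) - 1
x₀ = 2.06, x₁ = 3.03

Secant formula: x_{n+1} = x_n - f(x_n)(x_n - x_{n-1})/(f(x_n) - f(x_{n-1}))

Iteration 1:
  f(2.060000) = -0.277294
  f(3.030000) = 0.108563
  x_2 = 3.030000 - 0.108563×(3.030000 - 2.060000)/(0.108563 - (-0.277294))
       = 2.757086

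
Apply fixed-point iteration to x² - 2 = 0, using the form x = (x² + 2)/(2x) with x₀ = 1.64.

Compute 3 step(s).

Equation: x² - 2 = 0
Fixed-point form: x = (x² + 2)/(2x)
x₀ = 1.64

x_1 = g(1.640000) = 1.429756
x_2 = g(1.429756) = 1.414298
x_3 = g(1.414298) = 1.414214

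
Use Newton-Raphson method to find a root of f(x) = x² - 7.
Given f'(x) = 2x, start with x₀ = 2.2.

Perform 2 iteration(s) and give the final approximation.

f(x) = x² - 7
f'(x) = 2x
x₀ = 2.2

Newton-Raphson formula: x_{n+1} = x_n - f(x_n)/f'(x_n)

Iteration 1:
  f(2.200000) = -2.160000
  f'(2.200000) = 4.400000
  x_1 = 2.200000 - (-2.160000)/4.400000 = 2.690909
Iteration 2:
  f(2.690909) = 0.240992
  f'(2.690909) = 5.381818
  x_2 = 2.690909 - 0.240992/5.381818 = 2.646130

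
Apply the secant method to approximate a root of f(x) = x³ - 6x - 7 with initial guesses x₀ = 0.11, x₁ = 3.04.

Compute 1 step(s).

f(x) = x³ - 6x - 7
x₀ = 0.11, x₁ = 3.04

Secant formula: x_{n+1} = x_n - f(x_n)(x_n - x_{n-1})/(f(x_n) - f(x_{n-1}))

Iteration 1:
  f(0.110000) = -7.658669
  f(3.040000) = 2.854464
  x_2 = 3.040000 - 2.854464×(3.040000 - 0.110000)/(2.854464 - (-7.658669))
       = 2.244464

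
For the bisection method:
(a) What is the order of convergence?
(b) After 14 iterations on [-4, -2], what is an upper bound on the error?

(a) Bisection has linear (order 1) convergence; the error is halved each step.

(b) Error bound = (b-a)/2^n = (-2 - (-4))/2^{14}
    = 2/2^{14}

(a) 1 (linear); (b) error ≤ 1.22e-04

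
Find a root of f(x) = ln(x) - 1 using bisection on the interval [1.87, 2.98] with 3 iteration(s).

f(x) = ln(x) - 1
Initial interval: [1.87, 2.98]

Iteration 1:
  c_1 = (1.870000 + 2.980000)/2 = 2.425000
  f(c_1) = f(2.425000) = -0.114168
  f(a) × f(c) ≥ 0, new interval: [2.425000, 2.980000]
Iteration 2:
  c_2 = (2.425000 + 2.980000)/2 = 2.702500
  f(c_2) = f(2.702500) = -0.005823
  f(a) × f(c) ≥ 0, new interval: [2.702500, 2.980000]
Iteration 3:
  c_3 = (2.702500 + 2.980000)/2 = 2.841250
  f(c_3) = f(2.841250) = 0.044244
  f(a) × f(c) < 0, new interval: [2.702500, 2.841250]

After 3 iteration(s), the approximation is c_3 = 2.841250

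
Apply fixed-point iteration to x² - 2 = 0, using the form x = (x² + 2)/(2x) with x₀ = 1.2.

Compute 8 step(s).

Equation: x² - 2 = 0
Fixed-point form: x = (x² + 2)/(2x)
x₀ = 1.2

x_1 = g(1.200000) = 1.433333
x_2 = g(1.433333) = 1.414341
x_3 = g(1.414341) = 1.414214
x_4 = g(1.414214) = 1.414214
x_5 = g(1.414214) = 1.414214
x_6 = g(1.414214) = 1.414214
x_7 = g(1.414214) = 1.414214
x_8 = g(1.414214) = 1.414214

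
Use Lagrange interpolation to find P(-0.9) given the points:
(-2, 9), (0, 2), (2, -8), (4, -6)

Lagrange interpolation formula:
P(x) = Σ yᵢ × Lᵢ(x)
where Lᵢ(x) = Π_{j≠i} (x - xⱼ)/(xᵢ - xⱼ)

L_0(-0.9) = (-0.9 - 0)/(-2 - 0) × (-0.9 - 2)/(-2 - 2) × (-0.9 - 4)/(-2 - 4) = 0.266437
L_1(-0.9) = (-0.9 - (-2))/(0 - (-2)) × (-0.9 - 2)/(0 - 2) × (-0.9 - 4)/(0 - 4) = 0.976938
L_2(-0.9) = (-0.9 - (-2))/(2 - (-2)) × (-0.9 - 0)/(2 - 0) × (-0.9 - 4)/(2 - 4) = -0.303188
L_3(-0.9) = (-0.9 - (-2))/(4 - (-2)) × (-0.9 - 0)/(4 - 0) × (-0.9 - 2)/(4 - 2) = 0.059812

P(-0.9) = 9×L_0(-0.9) + 2×L_1(-0.9) + (-8)×L_2(-0.9) + (-6)×L_3(-0.9)
P(-0.9) = 6.418437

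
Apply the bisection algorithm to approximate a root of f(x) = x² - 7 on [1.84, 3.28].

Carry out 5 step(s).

f(x) = x² - 7
Initial interval: [1.84, 3.28]

Iteration 1:
  c_1 = (1.840000 + 3.280000)/2 = 2.560000
  f(c_1) = f(2.560000) = -0.446400
  f(a) × f(c) ≥ 0, new interval: [2.560000, 3.280000]
Iteration 2:
  c_2 = (2.560000 + 3.280000)/2 = 2.920000
  f(c_2) = f(2.920000) = 1.526400
  f(a) × f(c) < 0, new interval: [2.560000, 2.920000]
Iteration 3:
  c_3 = (2.560000 + 2.920000)/2 = 2.740000
  f(c_3) = f(2.740000) = 0.507600
  f(a) × f(c) < 0, new interval: [2.560000, 2.740000]
Iteration 4:
  c_4 = (2.560000 + 2.740000)/2 = 2.650000
  f(c_4) = f(2.650000) = 0.022500
  f(a) × f(c) < 0, new interval: [2.560000, 2.650000]
Iteration 5:
  c_5 = (2.560000 + 2.650000)/2 = 2.605000
  f(c_5) = f(2.605000) = -0.213975
  f(a) × f(c) ≥ 0, new interval: [2.605000, 2.650000]

After 5 iteration(s), the approximation is c_5 = 2.605000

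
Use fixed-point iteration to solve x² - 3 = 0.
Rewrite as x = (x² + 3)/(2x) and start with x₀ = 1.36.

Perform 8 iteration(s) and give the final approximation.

Equation: x² - 3 = 0
Fixed-point form: x = (x² + 3)/(2x)
x₀ = 1.36

x_1 = g(1.360000) = 1.782941
x_2 = g(1.782941) = 1.732777
x_3 = g(1.732777) = 1.732051
x_4 = g(1.732051) = 1.732051
x_5 = g(1.732051) = 1.732051
x_6 = g(1.732051) = 1.732051
x_7 = g(1.732051) = 1.732051
x_8 = g(1.732051) = 1.732051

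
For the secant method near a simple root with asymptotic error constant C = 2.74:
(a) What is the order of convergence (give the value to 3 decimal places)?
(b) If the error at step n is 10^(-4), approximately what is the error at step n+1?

(a) Secant method has superlinear convergence with order φ = (1+√5)/2 ≈ 1.618.
    This means |e_{n+1}| ≈ C|e_n|^1.618.

(b) With |e_n| = 10^(-4) and C = 2.74:
    |e_{n+1}| ≈ 2.74 × (10^(-4))^1.618 = 2.74 × 10^(-6.47)

(a) ≈ 1.618 (golden ratio); (b) |e_{n+1}| ≈ 9.239e-07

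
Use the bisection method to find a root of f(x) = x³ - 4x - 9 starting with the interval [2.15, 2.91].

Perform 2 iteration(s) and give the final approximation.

f(x) = x³ - 4x - 9
Initial interval: [2.15, 2.91]

Iteration 1:
  c_1 = (2.150000 + 2.910000)/2 = 2.530000
  f(c_1) = f(2.530000) = -2.925723
  f(a) × f(c) ≥ 0, new interval: [2.530000, 2.910000]
Iteration 2:
  c_2 = (2.530000 + 2.910000)/2 = 2.720000
  f(c_2) = f(2.720000) = 0.243648
  f(a) × f(c) < 0, new interval: [2.530000, 2.720000]

After 2 iteration(s), the approximation is c_2 = 2.720000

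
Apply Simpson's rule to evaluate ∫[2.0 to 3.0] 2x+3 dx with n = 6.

f(x) = 2x+3
a = 2.0, b = 3.0, n = 6
h = (b - a)/n = 0.166667

Simpson's rule: (h/3)[f(x₀) + 4f(x₁) + 2f(x₂) + ... + f(xₙ)]

x_0 = 2.0000, f(x_0) = 7.000000, coefficient = 1
x_1 = 2.1667, f(x_1) = 7.333333, coefficient = 4
x_2 = 2.3333, f(x_2) = 7.666667, coefficient = 2
x_3 = 2.5000, f(x_3) = 8.000000, coefficient = 4
x_4 = 2.6667, f(x_4) = 8.333333, coefficient = 2
x_5 = 2.8333, f(x_5) = 8.666667, coefficient = 4
x_6 = 3.0000, f(x_6) = 9.000000, coefficient = 1

I ≈ (0.166667/3) × 144.000000 = 8.000000
Exact value: 8.000000
Error: 0.000000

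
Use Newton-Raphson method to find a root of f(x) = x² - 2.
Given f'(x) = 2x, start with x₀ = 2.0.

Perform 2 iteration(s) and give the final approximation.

f(x) = x² - 2
f'(x) = 2x
x₀ = 2.0

Newton-Raphson formula: x_{n+1} = x_n - f(x_n)/f'(x_n)

Iteration 1:
  f(2.000000) = 2.000000
  f'(2.000000) = 4.000000
  x_1 = 2.000000 - 2.000000/4.000000 = 1.500000
Iteration 2:
  f(1.500000) = 0.250000
  f'(1.500000) = 3.000000
  x_2 = 1.500000 - 0.250000/3.000000 = 1.416667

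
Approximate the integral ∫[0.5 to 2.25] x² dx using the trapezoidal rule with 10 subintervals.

f(x) = x²
a = 0.5, b = 2.25, n = 10
h = (b - a)/n = 0.175000

Trapezoidal rule: (h/2)[f(x₀) + 2f(x₁) + 2f(x₂) + ... + f(xₙ)]

x_0 = 0.5000, f(x_0) = 0.250000, coefficient = 1
x_1 = 0.6750, f(x_1) = 0.455625, coefficient = 2
x_2 = 0.8500, f(x_2) = 0.722500, coefficient = 2
x_3 = 1.0250, f(x_3) = 1.050625, coefficient = 2
x_4 = 1.2000, f(x_4) = 1.440000, coefficient = 2
x_5 = 1.3750, f(x_5) = 1.890625, coefficient = 2
x_6 = 1.5500, f(x_6) = 2.402500, coefficient = 2
x_7 = 1.7250, f(x_7) = 2.975625, coefficient = 2
x_8 = 1.9000, f(x_8) = 3.610000, coefficient = 2
x_9 = 2.0750, f(x_9) = 4.305625, coefficient = 2
x_10 = 2.2500, f(x_10) = 5.062500, coefficient = 1

I ≈ (0.175000/2) × 43.018750 = 3.764141
Exact value: 3.755208
Error: 0.008932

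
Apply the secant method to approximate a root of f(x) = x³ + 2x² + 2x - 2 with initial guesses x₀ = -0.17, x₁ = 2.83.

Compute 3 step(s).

f(x) = x³ + 2x² + 2x - 2
x₀ = -0.17, x₁ = 2.83

Secant formula: x_{n+1} = x_n - f(x_n)(x_n - x_{n-1})/(f(x_n) - f(x_{n-1}))

Iteration 1:
  f(-0.170000) = -2.287113
  f(2.830000) = 42.342987
  x_2 = 2.830000 - 42.342987×(2.830000 - (-0.170000))/(42.342987 - (-2.287113))
       = -0.016262
Iteration 2:
  f(2.830000) = 42.342987
  f(-0.016262) = -2.032000
  x_3 = -0.016262 - (-2.032000)×(-0.016262 - 2.830000)/(-2.032000 - 42.342987)
       = 0.114073
Iteration 3:
  f(-0.016262) = -2.032000
  f(0.114073) = -1.744345
  x_4 = 0.114073 - (-1.744345)×(0.114073 - (-0.016262))/(-1.744345 - (-2.032000))
       = 0.904427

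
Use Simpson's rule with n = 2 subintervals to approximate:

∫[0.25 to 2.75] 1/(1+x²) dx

f(x) = 1/(1+x²)
a = 0.25, b = 2.75, n = 2
h = (b - a)/n = 1.250000

Simpson's rule: (h/3)[f(x₀) + 4f(x₁) + 2f(x₂) + ... + f(xₙ)]

x_0 = 0.2500, f(x_0) = 0.941176, coefficient = 1
x_1 = 1.5000, f(x_1) = 0.307692, coefficient = 4
x_2 = 2.7500, f(x_2) = 0.116788, coefficient = 1

I ≈ (1.250000/3) × 2.288734 = 0.953639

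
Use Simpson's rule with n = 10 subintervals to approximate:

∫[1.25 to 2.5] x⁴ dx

f(x) = x⁴
a = 1.25, b = 2.5, n = 10
h = (b - a)/n = 0.125000

Simpson's rule: (h/3)[f(x₀) + 4f(x₁) + 2f(x₂) + ... + f(xₙ)]

x_0 = 1.2500, f(x_0) = 2.441406, coefficient = 1
x_1 = 1.3750, f(x_1) = 3.574463, coefficient = 4
x_2 = 1.5000, f(x_2) = 5.062500, coefficient = 2
x_3 = 1.6250, f(x_3) = 6.972900, coefficient = 4
x_4 = 1.7500, f(x_4) = 9.378906, coefficient = 2
x_5 = 1.8750, f(x_5) = 12.359619, coefficient = 4
x_6 = 2.0000, f(x_6) = 16.000000, coefficient = 2
x_7 = 2.1250, f(x_7) = 20.390869, coefficient = 4
x_8 = 2.2500, f(x_8) = 25.628906, coefficient = 2
x_9 = 2.3750, f(x_9) = 31.816650, coefficient = 4
x_10 = 2.5000, f(x_10) = 39.062500, coefficient = 1

I ≈ (0.125000/3) × 454.102539 = 18.920939
Exact value: 18.920898
Error: 0.000041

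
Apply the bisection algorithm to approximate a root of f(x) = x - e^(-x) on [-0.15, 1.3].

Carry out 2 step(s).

f(x) = x - e^(-x)
Initial interval: [-0.15, 1.3]

Iteration 1:
  c_1 = (-0.150000 + 1.300000)/2 = 0.575000
  f(c_1) = f(0.575000) = 0.012295
  f(a) × f(c) < 0, new interval: [-0.150000, 0.575000]
Iteration 2:
  c_2 = (-0.150000 + 0.575000)/2 = 0.212500
  f(c_2) = f(0.212500) = -0.596060
  f(a) × f(c) ≥ 0, new interval: [0.212500, 0.575000]

After 2 iteration(s), the approximation is c_2 = 0.212500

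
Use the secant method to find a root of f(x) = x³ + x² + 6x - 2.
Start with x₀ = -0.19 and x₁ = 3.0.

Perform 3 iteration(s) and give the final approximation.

f(x) = x³ + x² + 6x - 2
x₀ = -0.19, x₁ = 3.0

Secant formula: x_{n+1} = x_n - f(x_n)(x_n - x_{n-1})/(f(x_n) - f(x_{n-1}))

Iteration 1:
  f(-0.190000) = -3.110759
  f(3.000000) = 52.000000
  x_2 = 3.000000 - 52.000000×(3.000000 - (-0.190000))/(52.000000 - (-3.110759))
       = -0.009939
Iteration 2:
  f(3.000000) = 52.000000
  f(-0.009939) = -2.059534
  x_3 = -0.009939 - (-2.059534)×(-0.009939 - 3.000000)/(-2.059534 - 52.000000)
       = 0.104733
Iteration 3:
  f(-0.009939) = -2.059534
  f(0.104733) = -1.359487
  x_4 = 0.104733 - (-1.359487)×(0.104733 - (-0.009939))/(-1.359487 - (-2.059534))
       = 0.327423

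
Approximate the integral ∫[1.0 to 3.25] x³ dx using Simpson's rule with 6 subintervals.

f(x) = x³
a = 1.0, b = 3.25, n = 6
h = (b - a)/n = 0.375000

Simpson's rule: (h/3)[f(x₀) + 4f(x₁) + 2f(x₂) + ... + f(xₙ)]

x_0 = 1.0000, f(x_0) = 1.000000, coefficient = 1
x_1 = 1.3750, f(x_1) = 2.599609, coefficient = 4
x_2 = 1.7500, f(x_2) = 5.359375, coefficient = 2
x_3 = 2.1250, f(x_3) = 9.595703, coefficient = 4
x_4 = 2.5000, f(x_4) = 15.625000, coefficient = 2
x_5 = 2.8750, f(x_5) = 23.763672, coefficient = 4
x_6 = 3.2500, f(x_6) = 34.328125, coefficient = 1

I ≈ (0.375000/3) × 221.132812 = 27.641602
Exact value: 27.641602
Error: 0.000000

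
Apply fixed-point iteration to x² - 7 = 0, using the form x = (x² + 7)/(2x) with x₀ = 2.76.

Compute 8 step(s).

Equation: x² - 7 = 0
Fixed-point form: x = (x² + 7)/(2x)
x₀ = 2.76

x_1 = g(2.760000) = 2.648116
x_2 = g(2.648116) = 2.645752
x_3 = g(2.645752) = 2.645751
x_4 = g(2.645751) = 2.645751
x_5 = g(2.645751) = 2.645751
x_6 = g(2.645751) = 2.645751
x_7 = g(2.645751) = 2.645751
x_8 = g(2.645751) = 2.645751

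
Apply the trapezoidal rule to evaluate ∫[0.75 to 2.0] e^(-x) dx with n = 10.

f(x) = e^(-x)
a = 0.75, b = 2.0, n = 10
h = (b - a)/n = 0.125000

Trapezoidal rule: (h/2)[f(x₀) + 2f(x₁) + 2f(x₂) + ... + f(xₙ)]

x_0 = 0.7500, f(x_0) = 0.472367, coefficient = 1
x_1 = 0.8750, f(x_1) = 0.416862, coefficient = 2
x_2 = 1.0000, f(x_2) = 0.367879, coefficient = 2
x_3 = 1.1250, f(x_3) = 0.324652, coefficient = 2
x_4 = 1.2500, f(x_4) = 0.286505, coefficient = 2
x_5 = 1.3750, f(x_5) = 0.252840, coefficient = 2
x_6 = 1.5000, f(x_6) = 0.223130, coefficient = 2
x_7 = 1.6250, f(x_7) = 0.196912, coefficient = 2
x_8 = 1.7500, f(x_8) = 0.173774, coefficient = 2
x_9 = 1.8750, f(x_9) = 0.153355, coefficient = 2
x_10 = 2.0000, f(x_10) = 0.135335, coefficient = 1

I ≈ (0.125000/2) × 5.399520 = 0.337470
Exact value: 0.337031
Error: 0.000439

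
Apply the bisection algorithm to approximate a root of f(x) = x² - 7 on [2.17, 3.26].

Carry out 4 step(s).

f(x) = x² - 7
Initial interval: [2.17, 3.26]

Iteration 1:
  c_1 = (2.170000 + 3.260000)/2 = 2.715000
  f(c_1) = f(2.715000) = 0.371225
  f(a) × f(c) < 0, new interval: [2.170000, 2.715000]
Iteration 2:
  c_2 = (2.170000 + 2.715000)/2 = 2.442500
  f(c_2) = f(2.442500) = -1.034194
  f(a) × f(c) ≥ 0, new interval: [2.442500, 2.715000]
Iteration 3:
  c_3 = (2.442500 + 2.715000)/2 = 2.578750
  f(c_3) = f(2.578750) = -0.350048
  f(a) × f(c) ≥ 0, new interval: [2.578750, 2.715000]
Iteration 4:
  c_4 = (2.578750 + 2.715000)/2 = 2.646875
  f(c_4) = f(2.646875) = 0.005947
  f(a) × f(c) < 0, new interval: [2.578750, 2.646875]

After 4 iteration(s), the approximation is c_4 = 2.646875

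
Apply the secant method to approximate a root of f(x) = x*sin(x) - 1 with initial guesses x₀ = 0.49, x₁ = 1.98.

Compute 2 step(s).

f(x) = x*sin(x) - 1
x₀ = 0.49, x₁ = 1.98

Secant formula: x_{n+1} = x_n - f(x_n)(x_n - x_{n-1})/(f(x_n) - f(x_{n-1}))

Iteration 1:
  f(0.490000) = -0.769393
  f(1.980000) = 0.816527
  x_2 = 1.980000 - 0.816527×(1.980000 - 0.490000)/(0.816527 - (-0.769393))
       = 1.212858
Iteration 2:
  f(1.980000) = 0.816527
  f(1.212858) = 0.135989
  x_3 = 1.212858 - 0.135989×(1.212858 - 1.980000)/(0.135989 - 0.816527)
       = 1.059564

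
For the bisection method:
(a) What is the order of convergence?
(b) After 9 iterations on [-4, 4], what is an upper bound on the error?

(a) Bisection has linear (order 1) convergence; the error is halved each step.

(b) Error bound = (b-a)/2^n = (4 - (-4))/2^{9}
    = 8/2^{9}

(a) 1 (linear); (b) error ≤ 1.56e-02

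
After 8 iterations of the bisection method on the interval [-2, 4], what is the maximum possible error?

Bisection error bound: |error| ≤ (b-a)/2^n
|error| ≤ (4 - (-2))/2^8 = 6/2^8
|error| ≤ 0.0234375000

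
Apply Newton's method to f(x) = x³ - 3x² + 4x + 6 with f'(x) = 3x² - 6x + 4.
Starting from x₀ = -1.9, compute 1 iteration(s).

f(x) = x³ - 3x² + 4x + 6
f'(x) = 3x² - 6x + 4
x₀ = -1.9

Newton-Raphson formula: x_{n+1} = x_n - f(x_n)/f'(x_n)

Iteration 1:
  f(-1.900000) = -19.289000
  f'(-1.900000) = 26.230000
  x_1 = -1.900000 - (-19.289000)/26.230000 = -1.164621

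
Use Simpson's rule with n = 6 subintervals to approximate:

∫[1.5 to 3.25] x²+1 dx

f(x) = x²+1
a = 1.5, b = 3.25, n = 6
h = (b - a)/n = 0.291667

Simpson's rule: (h/3)[f(x₀) + 4f(x₁) + 2f(x₂) + ... + f(xₙ)]

x_0 = 1.5000, f(x_0) = 3.250000, coefficient = 1
x_1 = 1.7917, f(x_1) = 4.210069, coefficient = 4
x_2 = 2.0833, f(x_2) = 5.340278, coefficient = 2
x_3 = 2.3750, f(x_3) = 6.640625, coefficient = 4
x_4 = 2.6667, f(x_4) = 8.111111, coefficient = 2
x_5 = 2.9583, f(x_5) = 9.751736, coefficient = 4
x_6 = 3.2500, f(x_6) = 11.562500, coefficient = 1

I ≈ (0.291667/3) × 124.125000 = 12.067708
Exact value: 12.067708
Error: 0.000000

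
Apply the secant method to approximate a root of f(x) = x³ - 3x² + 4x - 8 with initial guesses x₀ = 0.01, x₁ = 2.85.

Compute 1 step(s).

f(x) = x³ - 3x² + 4x - 8
x₀ = 0.01, x₁ = 2.85

Secant formula: x_{n+1} = x_n - f(x_n)(x_n - x_{n-1})/(f(x_n) - f(x_{n-1}))

Iteration 1:
  f(0.010000) = -7.960299
  f(2.850000) = 2.181625
  x_2 = 2.850000 - 2.181625×(2.850000 - 0.010000)/(2.181625 - (-7.960299))
       = 2.239089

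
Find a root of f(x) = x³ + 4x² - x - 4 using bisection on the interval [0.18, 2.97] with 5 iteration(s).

f(x) = x³ + 4x² - x - 4
Initial interval: [0.18, 2.97]

Iteration 1:
  c_1 = (0.180000 + 2.970000)/2 = 1.575000
  f(c_1) = f(1.575000) = 8.254484
  f(a) × f(c) < 0, new interval: [0.180000, 1.575000]
Iteration 2:
  c_2 = (0.180000 + 1.575000)/2 = 0.877500
  f(c_2) = f(0.877500) = -1.121795
  f(a) × f(c) ≥ 0, new interval: [0.877500, 1.575000]
Iteration 3:
  c_3 = (0.877500 + 1.575000)/2 = 1.226250
  f(c_3) = f(1.226250) = 2.632405
  f(a) × f(c) < 0, new interval: [0.877500, 1.226250]
Iteration 4:
  c_4 = (0.877500 + 1.226250)/2 = 1.051875
  f(c_4) = f(1.051875) = 0.537727
  f(a) × f(c) < 0, new interval: [0.877500, 1.051875]
Iteration 5:
  c_5 = (0.877500 + 1.051875)/2 = 0.964688
  f(c_5) = f(0.964688) = -0.344440
  f(a) × f(c) ≥ 0, new interval: [0.964688, 1.051875]

After 5 iteration(s), the approximation is c_5 = 0.964688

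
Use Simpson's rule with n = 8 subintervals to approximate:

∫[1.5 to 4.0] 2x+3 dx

f(x) = 2x+3
a = 1.5, b = 4.0, n = 8
h = (b - a)/n = 0.312500

Simpson's rule: (h/3)[f(x₀) + 4f(x₁) + 2f(x₂) + ... + f(xₙ)]

x_0 = 1.5000, f(x_0) = 6.000000, coefficient = 1
x_1 = 1.8125, f(x_1) = 6.625000, coefficient = 4
x_2 = 2.1250, f(x_2) = 7.250000, coefficient = 2
x_3 = 2.4375, f(x_3) = 7.875000, coefficient = 4
x_4 = 2.7500, f(x_4) = 8.500000, coefficient = 2
x_5 = 3.0625, f(x_5) = 9.125000, coefficient = 4
x_6 = 3.3750, f(x_6) = 9.750000, coefficient = 2
x_7 = 3.6875, f(x_7) = 10.375000, coefficient = 4
x_8 = 4.0000, f(x_8) = 11.000000, coefficient = 1

I ≈ (0.312500/3) × 204.000000 = 21.250000
Exact value: 21.250000
Error: 0.000000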